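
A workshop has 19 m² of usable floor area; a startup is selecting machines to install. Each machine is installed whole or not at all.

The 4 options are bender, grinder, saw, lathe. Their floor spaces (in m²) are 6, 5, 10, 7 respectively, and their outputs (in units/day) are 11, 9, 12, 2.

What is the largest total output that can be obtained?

Allowing fractional choices, the relaxed optimum would be about 29.6, but machines are indivisible.
bender + saw: floor space 6 + 10 = 16 ≤ 19, output 11 + 12 = 23.
grinder + saw: floor space 5 + 10 = 15 ≤ 19, output 9 + 12 = 21.
bender + grinder + lathe: floor space 6 + 5 + 7 = 18 ≤ 19, output 11 + 9 + 2 = 22.
Best is bender and saw with total output 23.

23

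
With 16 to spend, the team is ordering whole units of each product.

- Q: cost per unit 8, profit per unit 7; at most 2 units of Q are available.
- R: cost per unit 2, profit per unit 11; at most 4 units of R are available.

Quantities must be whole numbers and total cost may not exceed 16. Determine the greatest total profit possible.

This is a bounded integer knapsack.
4×R: cost 8 ≤ 16, profit 4·11 = 44.
1×Q and 4×R: cost 16 ≤ 16, profit 1·7 + 4·11 = 51.
Best is 51.

51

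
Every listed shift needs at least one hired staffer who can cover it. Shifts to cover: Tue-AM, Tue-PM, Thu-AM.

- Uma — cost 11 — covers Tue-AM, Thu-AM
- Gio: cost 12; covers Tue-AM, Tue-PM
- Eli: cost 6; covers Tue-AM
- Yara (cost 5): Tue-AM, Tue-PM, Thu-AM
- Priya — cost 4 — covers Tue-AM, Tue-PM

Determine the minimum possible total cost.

5

Yara alone covers Tue-AM, Tue-PM, Thu-AM — every shift.
Total cost: 5.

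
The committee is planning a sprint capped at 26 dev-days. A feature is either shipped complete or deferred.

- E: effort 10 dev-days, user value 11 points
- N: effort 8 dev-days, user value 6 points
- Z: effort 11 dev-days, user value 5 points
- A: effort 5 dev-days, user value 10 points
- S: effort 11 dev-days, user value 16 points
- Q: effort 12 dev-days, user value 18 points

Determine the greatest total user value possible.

37

Take E, A, and S: effort 10 + 5 + 11 = 26 ≤ 26, user value 11 + 10 + 16 = 37.
No other feasible combination does better.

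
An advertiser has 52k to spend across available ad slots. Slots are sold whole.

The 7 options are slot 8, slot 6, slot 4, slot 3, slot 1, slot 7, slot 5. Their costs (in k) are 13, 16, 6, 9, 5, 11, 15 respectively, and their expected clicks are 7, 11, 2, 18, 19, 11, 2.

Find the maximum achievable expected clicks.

61

This is an integer program with binary decision variables.
Allowing fractional choices, the relaxed optimum would be about 64.9, but ad slots are indivisible.
slot 6 + slot 3 + slot 1 + slot 7: cost 16 + 9 + 5 + 11 = 41 ≤ 52, expected clicks 11 + 18 + 19 + 11 = 59.
slot 6 + slot 4 + slot 3 + slot 1 + slot 7: cost 16 + 6 + 9 + 5 + 11 = 47 ≤ 52, expected clicks 11 + 2 + 18 + 19 + 11 = 61.
Best is slot 6, slot 4, slot 3, slot 1, and slot 7 with total expected clicks 61.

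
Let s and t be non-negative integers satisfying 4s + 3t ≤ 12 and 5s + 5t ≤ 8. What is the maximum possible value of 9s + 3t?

(s,t)=(1,0) is feasible, giving 9.
(s,t)=(0,1) is feasible, giving 3.
No feasible integer point exceeds 9.

9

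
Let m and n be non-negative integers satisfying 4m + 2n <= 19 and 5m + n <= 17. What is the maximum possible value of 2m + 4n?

The continuous relaxation peaks at (0, 9.5) with value 38.00; rounding to a feasible lattice point costs some objective.
(m,n)=(0,9): 4·0+2·9=18≤19, 5·0+1·9=9≤17, objective 36.
(m,n)=(0,8): 4·0+2·8=16≤19, 5·0+1·8=8≤17, objective 32.
No feasible integer point exceeds 36.

36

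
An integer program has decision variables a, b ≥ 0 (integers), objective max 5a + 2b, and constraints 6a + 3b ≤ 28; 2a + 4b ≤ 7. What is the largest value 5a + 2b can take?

15

(a,b)=(3,0): 6·3+3·0=18≤28, 2·3+4·0=6≤7, objective 15.
(a,b)=(2,0): 6·2+3·0=12≤28, 2·2+4·0=4≤7, objective 10.
Maximum is 15 at (a,b)=(3,0).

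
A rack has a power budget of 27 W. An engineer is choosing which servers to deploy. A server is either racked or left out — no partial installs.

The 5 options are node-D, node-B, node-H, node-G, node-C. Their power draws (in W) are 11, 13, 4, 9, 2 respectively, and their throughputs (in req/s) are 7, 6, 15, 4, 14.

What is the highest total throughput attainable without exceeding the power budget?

Allowing fractional choices, the relaxed optimum would be about 40.6, but servers are indivisible.
node-B + node-H + node-C: power draw 13 + 4 + 2 = 19 ≤ 27, throughput 6 + 15 + 14 = 35.
node-D + node-H + node-G + node-C: power draw 11 + 4 + 9 + 2 = 26 ≤ 27, throughput 7 + 15 + 4 + 14 = 40.
node-D + node-H + node-C: power draw 11 + 4 + 2 = 17 ≤ 27, throughput 7 + 15 + 14 = 36.
Best is node-D, node-H, node-G, and node-C with total throughput 40.

40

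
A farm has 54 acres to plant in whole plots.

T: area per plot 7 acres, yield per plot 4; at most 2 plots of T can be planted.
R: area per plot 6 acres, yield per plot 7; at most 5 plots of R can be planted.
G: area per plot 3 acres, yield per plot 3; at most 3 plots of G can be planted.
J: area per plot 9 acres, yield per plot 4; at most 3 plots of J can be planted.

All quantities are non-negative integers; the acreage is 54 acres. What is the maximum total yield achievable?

This is a bounded integer knapsack.
2×T, 5×R, and 3×G: area 53 ≤ 54, yield 2·4 + 5·7 + 3·3 = 52.
5×R, 2×G, and 2×J: area 54 ≤ 54, yield 5·7 + 2·3 + 2·4 = 49.
Best is 52.

52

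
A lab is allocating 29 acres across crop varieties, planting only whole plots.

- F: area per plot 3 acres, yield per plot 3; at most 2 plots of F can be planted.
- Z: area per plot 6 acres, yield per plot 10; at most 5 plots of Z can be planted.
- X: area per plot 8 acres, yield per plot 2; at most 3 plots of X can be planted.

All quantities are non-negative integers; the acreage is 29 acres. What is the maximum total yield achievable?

43

Z has the best ratio (10/6); taking only Z gives at most 4×10 = 40 (stopped by the area limit).
Mixing does better — 1×F and 4×Z: area 27 ≤ 29, yield 1·3 + 4·10 = 43.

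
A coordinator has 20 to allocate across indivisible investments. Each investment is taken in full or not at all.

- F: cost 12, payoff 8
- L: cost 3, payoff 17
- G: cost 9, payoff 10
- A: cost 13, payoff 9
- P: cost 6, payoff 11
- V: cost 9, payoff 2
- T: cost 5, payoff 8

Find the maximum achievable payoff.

38

Treat it as a binary knapsack problem.
L + G + P: cost 3 + 9 + 6 = 18 ≤ 20, payoff 17 + 10 + 11 = 38.
L + P + T: cost 3 + 6 + 5 = 14 ≤ 20, payoff 17 + 11 + 8 = 36.
L + G + T: cost 3 + 9 + 5 = 17 ≤ 20, payoff 17 + 10 + 8 = 35.
Best is L, G, and P with total payoff 38.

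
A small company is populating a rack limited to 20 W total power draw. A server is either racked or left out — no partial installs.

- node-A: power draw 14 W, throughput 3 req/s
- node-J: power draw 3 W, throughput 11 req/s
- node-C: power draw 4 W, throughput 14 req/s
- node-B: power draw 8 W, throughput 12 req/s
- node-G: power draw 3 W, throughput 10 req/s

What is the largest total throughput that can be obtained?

47

This is an integer program with binary decision variables.
Allowing fractional choices, the relaxed optimum would be about 47.4, but servers are indivisible.
node-J + node-C + node-B: power draw 3 + 4 + 8 = 15 ≤ 20, throughput 11 + 14 + 12 = 37.
node-J + node-C + node-B + node-G: power draw 3 + 4 + 8 + 3 = 18 ≤ 20, throughput 11 + 14 + 12 + 10 = 47.
node-C + node-B + node-G: power draw 4 + 8 + 3 = 15 ≤ 20, throughput 14 + 12 + 10 = 36.
Best is node-J, node-C, node-B, and node-G with total throughput 47.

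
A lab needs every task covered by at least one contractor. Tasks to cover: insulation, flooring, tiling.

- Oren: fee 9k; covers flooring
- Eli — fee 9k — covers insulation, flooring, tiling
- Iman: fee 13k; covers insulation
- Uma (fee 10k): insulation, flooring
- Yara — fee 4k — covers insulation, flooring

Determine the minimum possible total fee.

The greedy cost-per-new-task heuristic would pick Yara and Eli for 13, but a cheaper cover exists.
Eli alone covers insulation, flooring, tiling — every task.
Total fee: 9.
No cover costs less than 9.

9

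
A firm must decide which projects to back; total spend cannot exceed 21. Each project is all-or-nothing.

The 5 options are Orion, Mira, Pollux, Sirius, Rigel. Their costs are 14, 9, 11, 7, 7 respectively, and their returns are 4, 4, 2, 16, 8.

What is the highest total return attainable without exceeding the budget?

This is a 0-1 knapsack instance.
Allowing fractional choices, the relaxed optimum would be about 27.1, but projects are indivisible.
Mira + Sirius: cost 9 + 7 = 16 ≤ 21, return 4 + 16 = 20.
Sirius + Rigel: cost 7 + 7 = 14 ≤ 21, return 16 + 8 = 24.
Best is Sirius and Rigel with total return 24.

24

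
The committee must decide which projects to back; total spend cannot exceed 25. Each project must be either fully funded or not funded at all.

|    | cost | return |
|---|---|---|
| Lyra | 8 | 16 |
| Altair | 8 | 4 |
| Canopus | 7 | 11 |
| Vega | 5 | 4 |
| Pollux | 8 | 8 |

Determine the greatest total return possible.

Allowing fractional choices, the relaxed optimum would be about 36.6, but projects are indivisible.
Lyra + Canopus + Pollux: cost 8 + 7 + 8 = 23 ≤ 25, return 16 + 11 + 8 = 35.
Lyra + Altair + Canopus: cost 8 + 8 + 7 = 23 ≤ 25, return 16 + 4 + 11 = 31.
Lyra + Canopus + Vega: cost 8 + 7 + 5 = 20 ≤ 25, return 16 + 11 + 4 = 31.
Best is Lyra, Canopus, and Pollux with total return 35.

35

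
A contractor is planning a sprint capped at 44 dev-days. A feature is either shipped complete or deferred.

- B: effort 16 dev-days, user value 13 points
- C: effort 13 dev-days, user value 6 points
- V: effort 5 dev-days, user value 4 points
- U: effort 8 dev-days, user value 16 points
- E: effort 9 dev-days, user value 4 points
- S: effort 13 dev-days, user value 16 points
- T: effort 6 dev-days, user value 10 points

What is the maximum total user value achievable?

Treat it as a binary knapsack problem.
B + U + S + T: effort 16 + 8 + 13 + 6 = 43 ≤ 44, user value 13 + 16 + 16 + 10 = 55.
B + V + U + S: effort 16 + 5 + 8 + 13 = 42 ≤ 44, user value 13 + 4 + 16 + 16 = 49.
V + U + E + S + T: effort 5 + 8 + 9 + 13 + 6 = 41 ≤ 44, user value 4 + 16 + 4 + 16 + 10 = 50.
Best is B, U, S, and T with total user value 55.

55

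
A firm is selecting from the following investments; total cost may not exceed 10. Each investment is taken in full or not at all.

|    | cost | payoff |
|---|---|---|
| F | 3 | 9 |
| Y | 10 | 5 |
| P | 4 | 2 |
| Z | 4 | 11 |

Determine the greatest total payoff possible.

Treat it as a binary knapsack problem.
Allowing fractional choices, the relaxed optimum would be about 21.5, but investments are indivisible.
F + Z: cost 3 + 4 = 7 ≤ 10, payoff 9 + 11 = 20.
Z: cost 4 ≤ 10, payoff 11.
P + Z: cost 4 + 4 = 8 ≤ 10, payoff 2 + 11 = 13.
Best is F and Z with total payoff 20.

20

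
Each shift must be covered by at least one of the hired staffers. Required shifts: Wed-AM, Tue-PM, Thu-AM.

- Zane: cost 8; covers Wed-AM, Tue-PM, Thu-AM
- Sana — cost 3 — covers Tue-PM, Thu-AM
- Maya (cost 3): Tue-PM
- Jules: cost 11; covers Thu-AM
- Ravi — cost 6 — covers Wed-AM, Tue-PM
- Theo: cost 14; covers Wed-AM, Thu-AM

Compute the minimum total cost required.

8

The greedy cost-per-new-shift heuristic would pick Sana and Ravi for 9, but a cheaper cover exists.
Zane alone covers Wed-AM, Tue-PM, Thu-AM — every shift.
Total cost: 8.
No cover costs less than 8.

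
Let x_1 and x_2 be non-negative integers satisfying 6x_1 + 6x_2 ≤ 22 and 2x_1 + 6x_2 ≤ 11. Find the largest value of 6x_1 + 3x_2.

Relaxing integrality, the LP optimum is 22.00 at (x_1,x_2) = (3.67, 0), which is not an integer point.
(x_1,x_2)=(3,0): 6·3+6·0=18≤22, 2·3+6·0=6≤11, objective 18.
(x_1,x_2)=(2,1): 6·2+6·1=18≤22, 2·2+6·1=10≤11, objective 15.
(x_1,x_2)=(2,0): 6·2+6·0=12≤22, 2·2+6·0=4≤11, objective 12.
The best lattice point is (3,0), giving 18.

18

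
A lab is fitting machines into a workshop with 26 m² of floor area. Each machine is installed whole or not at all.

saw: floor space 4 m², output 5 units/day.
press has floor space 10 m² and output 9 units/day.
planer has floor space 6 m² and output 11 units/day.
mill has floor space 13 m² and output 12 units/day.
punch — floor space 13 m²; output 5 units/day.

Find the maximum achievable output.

28

This is an integer program with binary decision variables.
Allowing fractional choices, the relaxed optimum would be about 30.7, but machines are indivisible.
saw + planer + mill: floor space 4 + 6 + 13 = 23 ≤ 26, output 5 + 11 + 12 = 28.
saw + press + planer: floor space 4 + 10 + 6 = 20 ≤ 26, output 5 + 9 + 11 = 25.
planer + mill: floor space 6 + 13 = 19 ≤ 26, output 11 + 12 = 23.
Best is saw, planer, and mill with total output 28.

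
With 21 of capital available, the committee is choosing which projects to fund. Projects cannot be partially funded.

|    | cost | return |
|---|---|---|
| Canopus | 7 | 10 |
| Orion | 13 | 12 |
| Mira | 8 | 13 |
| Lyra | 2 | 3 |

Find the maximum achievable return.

This is a 0-1 knapsack instance.
Allowing fractional choices, the relaxed optimum would be about 29.7, but projects are indivisible.
Orion + Mira: cost 13 + 8 = 21 ≤ 21, return 12 + 13 = 25.
Canopus + Mira: cost 7 + 8 = 15 ≤ 21, return 10 + 13 = 23.
Canopus + Mira + Lyra: cost 7 + 8 + 2 = 17 ≤ 21, return 10 + 13 + 3 = 26.
Best is Canopus, Mira, and Lyra with total return 26.

26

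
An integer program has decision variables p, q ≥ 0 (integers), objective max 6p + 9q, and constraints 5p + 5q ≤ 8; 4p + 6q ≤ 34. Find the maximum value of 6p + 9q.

(p,q)=(0,1): 5·0+5·1=5≤8, 4·0+6·1=6≤34, objective 9.
(p,q)=(1,0): 5·1+5·0=5≤8, 4·1+6·0=4≤34, objective 6.
(p,q)=(0,0): 5·0+5·0=0≤8, 4·0+6·0=0≤34, objective 0.
Maximum is 9 at (p,q)=(0,1).

9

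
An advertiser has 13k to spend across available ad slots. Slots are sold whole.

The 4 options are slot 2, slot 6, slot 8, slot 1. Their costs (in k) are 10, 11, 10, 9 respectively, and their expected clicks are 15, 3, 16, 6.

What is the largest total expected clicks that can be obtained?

16

This is an integer program with binary decision variables.
Allowing fractional choices, the relaxed optimum would be about 20.5, but ad slots are indivisible.
slot 1: cost 9 ≤ 13, expected clicks 6.
slot 8: cost 10 ≤ 13, expected clicks 16.
slot 2: cost 10 ≤ 13, expected clicks 15.
Best is slot 8 with total expected clicks 16.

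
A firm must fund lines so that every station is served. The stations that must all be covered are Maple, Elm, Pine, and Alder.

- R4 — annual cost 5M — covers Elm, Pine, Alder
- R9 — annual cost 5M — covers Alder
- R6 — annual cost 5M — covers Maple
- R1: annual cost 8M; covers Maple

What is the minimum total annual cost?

This is an integer covering problem.
Choose R4 and R6: together they cover Maple, Elm, Pine, Alder — every station.
Total annual cost: 5 + 5 = 10.
No cover costs less than 10.

10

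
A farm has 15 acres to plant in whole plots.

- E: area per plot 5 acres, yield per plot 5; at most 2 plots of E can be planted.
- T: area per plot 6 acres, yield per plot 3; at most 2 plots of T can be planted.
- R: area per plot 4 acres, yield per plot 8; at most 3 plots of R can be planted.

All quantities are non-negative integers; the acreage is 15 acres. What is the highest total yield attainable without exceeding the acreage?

R has the best ratio (8/4); taking only R gives at most 3×8 = 24 (stopped by the area limit).
Optimal: 3×R: area 12 ≤ 15, yield 3·8 = 24.

24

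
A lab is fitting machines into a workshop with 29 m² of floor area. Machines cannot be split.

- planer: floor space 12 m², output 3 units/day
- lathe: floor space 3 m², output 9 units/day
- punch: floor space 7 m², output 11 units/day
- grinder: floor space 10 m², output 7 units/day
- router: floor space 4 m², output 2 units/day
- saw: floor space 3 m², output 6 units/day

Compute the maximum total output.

35

Treat it as a binary knapsack problem.
Allowing fractional choices, the relaxed optimum would be about 35.5, but machines are indivisible.
planer + lathe + punch + router + saw: floor space 12 + 3 + 7 + 4 + 3 = 29 ≤ 29, output 3 + 9 + 11 + 2 + 6 = 31.
lathe + punch + grinder + saw: floor space 3 + 7 + 10 + 3 = 23 ≤ 29, output 9 + 11 + 7 + 6 = 33.
lathe + punch + grinder + router + saw: floor space 3 + 7 + 10 + 4 + 3 = 27 ≤ 29, output 9 + 11 + 7 + 2 + 6 = 35.
Best is lathe, punch, grinder, router, and saw with total output 35.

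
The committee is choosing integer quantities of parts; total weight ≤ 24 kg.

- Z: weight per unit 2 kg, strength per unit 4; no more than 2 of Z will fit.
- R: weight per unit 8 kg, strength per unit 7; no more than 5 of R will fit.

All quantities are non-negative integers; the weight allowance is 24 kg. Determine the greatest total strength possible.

22

Take 2×Z and 2×R: weight 20 ≤ 24, strength 2·4 + 2·7 = 22.
Z has the best ratio (4/2) and is taken to its limit of 2; remaining capacity is filled optimally with the others.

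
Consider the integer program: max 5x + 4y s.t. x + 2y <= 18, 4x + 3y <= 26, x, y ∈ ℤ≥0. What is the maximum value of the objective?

The continuous relaxation peaks at (0, 8.67) with value 34.67; rounding to a feasible lattice point costs some objective.
(x,y)=(2,6): 1·2+2·6=14≤18, 4·2+3·6=26≤26, objective 34.
(x,y)=(1,7): 1·1+2·7=15≤18, 4·1+3·7=25≤26, objective 33.
The best lattice point is (2,6), giving 34.

34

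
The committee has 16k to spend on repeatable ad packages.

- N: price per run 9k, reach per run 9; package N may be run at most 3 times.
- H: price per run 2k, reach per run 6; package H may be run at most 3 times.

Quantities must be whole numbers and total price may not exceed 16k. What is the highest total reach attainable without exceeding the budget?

H has the best ratio (6/2); taking only H gives at most 3×6 = 18 (stopped by the supply cap of 3).
Mixing does better — 1×N and 3×H: price 15 ≤ 16, reach 1·9 + 3·6 = 27.

27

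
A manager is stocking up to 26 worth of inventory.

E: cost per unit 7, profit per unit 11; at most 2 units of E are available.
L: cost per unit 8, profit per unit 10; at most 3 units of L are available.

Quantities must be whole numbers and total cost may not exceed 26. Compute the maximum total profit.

32

2×E and 1×L: cost 22 ≤ 26, profit 2·11 + 1·10 = 32.
1×E and 2×L: cost 23 ≤ 26, profit 1·11 + 2·10 = 31.
Best is 32.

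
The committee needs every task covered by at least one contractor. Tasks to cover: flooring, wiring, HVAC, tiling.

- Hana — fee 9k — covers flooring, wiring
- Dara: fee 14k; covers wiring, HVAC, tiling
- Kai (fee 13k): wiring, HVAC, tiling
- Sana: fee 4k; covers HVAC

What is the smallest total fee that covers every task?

The greedy cost-per-new-task heuristic would pick Sana, Hana, and Kai for 26, but a cheaper cover exists.
Choose Hana and Kai: together they cover flooring, wiring, HVAC, tiling — every task.
Total fee: 9 + 13 = 22.
No cover costs less than 22.

22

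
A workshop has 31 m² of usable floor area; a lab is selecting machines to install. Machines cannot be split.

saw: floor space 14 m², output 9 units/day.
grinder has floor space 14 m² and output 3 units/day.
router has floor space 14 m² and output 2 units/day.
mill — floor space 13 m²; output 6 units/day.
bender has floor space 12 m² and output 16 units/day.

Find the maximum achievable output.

Allowing fractional choices, the relaxed optimum would be about 27.3, but machines are indivisible.
grinder + bender: floor space 14 + 12 = 26 ≤ 31, output 3 + 16 = 19.
saw + bender: floor space 14 + 12 = 26 ≤ 31, output 9 + 16 = 25.
mill + bender: floor space 13 + 12 = 25 ≤ 31, output 6 + 16 = 22.
Best is saw and bender with total output 25.

25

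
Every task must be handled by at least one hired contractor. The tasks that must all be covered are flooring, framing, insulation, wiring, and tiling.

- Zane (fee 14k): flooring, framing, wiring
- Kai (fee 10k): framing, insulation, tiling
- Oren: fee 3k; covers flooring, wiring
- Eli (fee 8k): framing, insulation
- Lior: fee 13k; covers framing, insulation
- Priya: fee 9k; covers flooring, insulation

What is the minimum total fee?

Choose Kai and Oren: together they cover flooring, framing, insulation, wiring, tiling — every task.
Total fee: 10 + 3 = 13.
No cover costs less than 13.

13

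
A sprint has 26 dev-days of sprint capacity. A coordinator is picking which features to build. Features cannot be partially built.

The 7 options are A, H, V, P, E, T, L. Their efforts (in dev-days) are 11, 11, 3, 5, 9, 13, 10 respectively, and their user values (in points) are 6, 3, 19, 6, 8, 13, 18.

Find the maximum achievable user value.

50

Allowing fractional choices, the relaxed optimum would be about 51.0, but features are indivisible.
V + T + L: effort 3 + 13 + 10 = 26 ≤ 26, user value 19 + 13 + 18 = 50.
V + P + L: effort 3 + 5 + 10 = 18 ≤ 26, user value 19 + 6 + 18 = 43.
V + E + L: effort 3 + 9 + 10 = 22 ≤ 26, user value 19 + 8 + 18 = 45.
Best is V, T, and L with total user value 50.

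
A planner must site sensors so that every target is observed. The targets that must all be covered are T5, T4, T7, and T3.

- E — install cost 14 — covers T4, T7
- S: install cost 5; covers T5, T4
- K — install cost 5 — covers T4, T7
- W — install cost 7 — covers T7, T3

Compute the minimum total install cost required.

12

Choose S and W: together they cover T5, T4, T7, T3 — every target.
Total install cost: 5 + 7 = 12.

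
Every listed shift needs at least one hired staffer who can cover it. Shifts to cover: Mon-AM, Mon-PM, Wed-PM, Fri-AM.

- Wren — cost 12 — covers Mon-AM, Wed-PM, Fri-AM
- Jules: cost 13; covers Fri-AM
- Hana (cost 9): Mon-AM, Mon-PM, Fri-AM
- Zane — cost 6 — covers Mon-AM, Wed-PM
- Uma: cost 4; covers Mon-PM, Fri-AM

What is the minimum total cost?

10

Choose Zane and Uma: together they cover Mon-AM, Mon-PM, Wed-PM, Fri-AM — every shift.
Total cost: 6 + 4 = 10.
No cover costs less than 10.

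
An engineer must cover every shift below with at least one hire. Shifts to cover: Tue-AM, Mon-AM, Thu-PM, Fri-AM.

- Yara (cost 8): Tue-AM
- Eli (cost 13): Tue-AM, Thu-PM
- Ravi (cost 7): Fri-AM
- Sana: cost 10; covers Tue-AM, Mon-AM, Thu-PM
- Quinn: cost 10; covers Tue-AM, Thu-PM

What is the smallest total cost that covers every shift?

17

Choose Ravi and Sana: together they cover Tue-AM, Mon-AM, Thu-PM, Fri-AM — every shift.
Total cost: 7 + 10 = 17.
No cover costs less than 17.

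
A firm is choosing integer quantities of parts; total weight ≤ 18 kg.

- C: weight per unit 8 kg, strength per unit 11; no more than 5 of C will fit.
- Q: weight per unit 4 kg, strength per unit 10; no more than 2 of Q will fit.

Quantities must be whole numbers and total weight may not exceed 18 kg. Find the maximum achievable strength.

Q has the best ratio (10/4); taking only Q gives at most 2×10 = 20 (stopped by the supply cap of 2).
Mixing does better — 1×C and 2×Q: weight 16 ≤ 18, strength 1·11 + 2·10 = 31.

31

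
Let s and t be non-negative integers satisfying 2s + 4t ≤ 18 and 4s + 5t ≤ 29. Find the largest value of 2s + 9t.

38

(s,t)=(1,4) is feasible, giving 38.
(s,t)=(0,4) is feasible, giving 36.
(s,t)=(2,3) is feasible, giving 31.
Maximum is 38 at (s,t)=(1,4).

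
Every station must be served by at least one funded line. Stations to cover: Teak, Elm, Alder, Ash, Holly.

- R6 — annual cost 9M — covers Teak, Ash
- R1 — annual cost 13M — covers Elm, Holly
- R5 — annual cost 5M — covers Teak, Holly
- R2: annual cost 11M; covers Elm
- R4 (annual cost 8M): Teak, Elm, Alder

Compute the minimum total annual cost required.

This is an integer covering problem.
Choose R6, R5, and R4: together they cover Teak, Elm, Alder, Ash, Holly — every station.
Total annual cost: 9 + 5 + 8 = 22.
No cover costs less than 22.

22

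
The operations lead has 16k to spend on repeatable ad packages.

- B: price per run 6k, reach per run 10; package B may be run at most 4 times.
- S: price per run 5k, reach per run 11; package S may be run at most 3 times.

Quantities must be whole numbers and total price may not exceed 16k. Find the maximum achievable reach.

S has the best ratio (11/5); taking only S gives at most 3×11 = 33 (stopped by the price limit).
Optimal: 3×S: price 15 ≤ 16, reach 3·11 = 33.

33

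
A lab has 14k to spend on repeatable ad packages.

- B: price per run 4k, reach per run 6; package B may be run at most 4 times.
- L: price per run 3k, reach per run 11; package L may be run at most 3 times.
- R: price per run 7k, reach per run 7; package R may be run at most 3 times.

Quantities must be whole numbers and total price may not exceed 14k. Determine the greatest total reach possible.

39

L has the best ratio (11/3); taking only L gives at most 3×11 = 33 (stopped by the supply cap of 3).
Mixing does better — 1×B and 3×L: price 13 ≤ 14, reach 1·6 + 3·11 = 39.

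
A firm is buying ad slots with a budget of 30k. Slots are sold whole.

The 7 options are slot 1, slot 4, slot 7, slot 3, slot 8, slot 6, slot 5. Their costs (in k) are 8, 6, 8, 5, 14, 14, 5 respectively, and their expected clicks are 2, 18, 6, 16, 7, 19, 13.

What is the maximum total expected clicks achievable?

slot 4 + slot 3 + slot 8 + slot 5: cost 6 + 5 + 14 + 5 = 30 ≤ 30, expected clicks 18 + 16 + 7 + 13 = 54.
slot 4 + slot 7 + slot 3 + slot 5: cost 6 + 8 + 5 + 5 = 24 ≤ 30, expected clicks 18 + 6 + 16 + 13 = 53.
slot 4 + slot 3 + slot 6 + slot 5: cost 6 + 5 + 14 + 5 = 30 ≤ 30, expected clicks 18 + 16 + 19 + 13 = 66.
Best is slot 4, slot 3, slot 6, and slot 5 with total expected clicks 66.

66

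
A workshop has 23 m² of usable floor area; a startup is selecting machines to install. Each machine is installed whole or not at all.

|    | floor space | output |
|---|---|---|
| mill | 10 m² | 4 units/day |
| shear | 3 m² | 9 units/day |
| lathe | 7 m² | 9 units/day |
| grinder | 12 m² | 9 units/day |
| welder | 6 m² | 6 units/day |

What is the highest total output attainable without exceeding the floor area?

This is a 0-1 knapsack instance.
Take shear, lathe, and grinder: floor space 3 + 7 + 12 = 22 ≤ 23, output 9 + 9 + 9 = 27.
No other feasible combination does better.

27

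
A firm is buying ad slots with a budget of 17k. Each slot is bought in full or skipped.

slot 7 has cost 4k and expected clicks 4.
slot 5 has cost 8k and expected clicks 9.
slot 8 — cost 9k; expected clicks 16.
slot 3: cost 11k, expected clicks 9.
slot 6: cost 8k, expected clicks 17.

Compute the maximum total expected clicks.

Treat it as a binary knapsack problem.
slot 8 + slot 6: cost 9 + 8 = 17 ≤ 17, expected clicks 16 + 17 = 33.
slot 5 + slot 6: cost 8 + 8 = 16 ≤ 17, expected clicks 9 + 17 = 26.
Best is slot 8 and slot 6 with total expected clicks 33.

33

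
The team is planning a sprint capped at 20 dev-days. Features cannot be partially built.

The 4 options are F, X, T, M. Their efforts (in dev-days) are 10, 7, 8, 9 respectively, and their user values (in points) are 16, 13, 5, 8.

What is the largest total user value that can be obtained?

Allowing fractional choices, the relaxed optimum would be about 31.7, but features are indivisible.
F + M: effort 10 + 9 = 19 ≤ 20, user value 16 + 8 = 24.
F + X: effort 10 + 7 = 17 ≤ 20, user value 16 + 13 = 29.
Best is F and X with total user value 29.

29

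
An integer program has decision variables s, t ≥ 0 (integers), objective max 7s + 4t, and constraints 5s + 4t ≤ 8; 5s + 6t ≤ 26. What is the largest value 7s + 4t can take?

Relaxing integrality, the LP optimum is 11.20 at (s,t) = (1.6, 0), which is not an integer point.
(s,t)=(0,2): 5·0+4·2=8≤8, 5·0+6·2=12≤26, objective 8.
(s,t)=(1,0): 5·1+4·0=5≤8, 5·1+6·0=5≤26, objective 7.
(s,t)=(0,1): 5·0+4·1=4≤8, 5·0+6·1=6≤26, objective 4.
No feasible integer point exceeds 8.

8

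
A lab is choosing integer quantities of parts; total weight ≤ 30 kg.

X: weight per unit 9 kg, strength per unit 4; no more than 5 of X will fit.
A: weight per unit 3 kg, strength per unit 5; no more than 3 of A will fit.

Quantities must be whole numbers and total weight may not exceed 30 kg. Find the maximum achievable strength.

23

A has the best ratio (5/3); taking only A gives at most 3×5 = 15 (stopped by the supply cap of 3).
Mixing does better — 2×X and 3×A: weight 27 ≤ 30, strength 2·4 + 3·5 = 23.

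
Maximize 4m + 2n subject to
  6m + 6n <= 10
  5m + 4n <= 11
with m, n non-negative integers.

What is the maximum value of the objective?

4

(m,n)=(1,0): 6·1+6·0=6≤10, 5·1+4·0=5≤11, objective 4.
(m,n)=(0,1): 6·0+6·1=6≤10, 5·0+4·1=4≤11, objective 2.
(m,n)=(0,0): 6·0+6·0=0≤10, 5·0+4·0=0≤11, objective 0.
No feasible integer point exceeds 4.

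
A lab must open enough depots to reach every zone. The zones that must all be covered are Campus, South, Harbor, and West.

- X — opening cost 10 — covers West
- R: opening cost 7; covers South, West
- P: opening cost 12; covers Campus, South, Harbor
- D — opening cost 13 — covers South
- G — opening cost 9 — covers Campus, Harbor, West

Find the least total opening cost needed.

Choose R and G: together they cover Campus, South, Harbor, West — every zone.
Total opening cost: 7 + 9 = 16.
No cover costs less than 16.

16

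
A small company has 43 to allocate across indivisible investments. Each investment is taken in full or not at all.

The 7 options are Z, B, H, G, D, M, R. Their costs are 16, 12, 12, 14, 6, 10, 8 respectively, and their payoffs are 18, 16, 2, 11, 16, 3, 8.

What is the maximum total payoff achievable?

58

Treat it as a binary knapsack problem.
Take Z, B, D, and R: cost 16 + 12 + 6 + 8 = 42 ≤ 43, payoff 18 + 16 + 16 + 8 = 58.
No other feasible combination does better.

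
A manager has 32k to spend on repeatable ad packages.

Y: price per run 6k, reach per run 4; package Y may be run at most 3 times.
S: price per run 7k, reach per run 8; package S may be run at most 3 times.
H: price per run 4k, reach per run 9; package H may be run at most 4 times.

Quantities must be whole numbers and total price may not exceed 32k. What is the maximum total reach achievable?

52

H has the best ratio (9/4); taking only H gives at most 4×9 = 36 (stopped by the supply cap of 4).
Mixing does better — 2×S and 4×H: price 30 ≤ 32, reach 2·8 + 4·9 = 52.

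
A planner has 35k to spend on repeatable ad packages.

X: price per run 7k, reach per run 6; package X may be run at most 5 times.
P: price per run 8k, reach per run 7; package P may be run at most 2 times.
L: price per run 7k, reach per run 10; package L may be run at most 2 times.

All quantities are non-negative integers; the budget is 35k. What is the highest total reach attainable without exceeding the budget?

38

L has the best ratio (10/7); taking only L gives at most 2×10 = 20 (stopped by the supply cap of 2).
Mixing does better — 3×X and 2×L: price 35 ≤ 35, reach 3·6 + 2·10 = 38.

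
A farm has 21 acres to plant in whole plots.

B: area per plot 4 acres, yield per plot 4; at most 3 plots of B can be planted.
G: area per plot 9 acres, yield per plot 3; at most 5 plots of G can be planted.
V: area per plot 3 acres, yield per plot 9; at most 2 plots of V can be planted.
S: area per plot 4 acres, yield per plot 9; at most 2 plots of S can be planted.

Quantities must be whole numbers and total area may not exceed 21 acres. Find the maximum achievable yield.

2×V and 2×S: area 14 ≤ 21, yield 2·9 + 2·9 = 36.
1×B, 2×V, and 2×S: area 18 ≤ 21, yield 1·4 + 2·9 + 2·9 = 40.
Best is 40.

40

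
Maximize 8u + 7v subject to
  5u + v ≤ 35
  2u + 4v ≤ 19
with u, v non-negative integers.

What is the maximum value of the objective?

(u,v)=(7,0): 5·7+1·0=35≤35, 2·7+4·0=14≤19, objective 56.
(u,v)=(6,1): 5·6+1·1=31≤35, 2·6+4·1=16≤19, objective 55.
(u,v)=(5,2): 5·5+1·2=27≤35, 2·5+4·2=18≤19, objective 54.
The best lattice point is (7,0), giving 56.

56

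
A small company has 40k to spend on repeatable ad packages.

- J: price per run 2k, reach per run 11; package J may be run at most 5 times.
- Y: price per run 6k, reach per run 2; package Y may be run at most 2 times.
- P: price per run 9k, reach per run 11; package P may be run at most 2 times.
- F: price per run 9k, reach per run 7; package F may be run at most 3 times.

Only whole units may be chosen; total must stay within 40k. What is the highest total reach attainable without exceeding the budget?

J has the best ratio (11/2); taking only J gives at most 5×11 = 55 (stopped by the supply cap of 5).
Mixing does better — 5×J, 2×P, and 1×F: price 37 ≤ 40, reach 5·11 + 2·11 + 1·7 = 84.

84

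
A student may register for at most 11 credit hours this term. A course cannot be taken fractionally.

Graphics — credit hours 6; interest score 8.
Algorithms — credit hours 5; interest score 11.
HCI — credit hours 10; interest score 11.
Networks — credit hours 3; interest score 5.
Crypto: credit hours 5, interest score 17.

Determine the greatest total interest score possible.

28

This is an integer program with binary decision variables.
Allowing fractional choices, the relaxed optimum would be about 29.7, but courses are indivisible.
Algorithms + Crypto: credit hours 5 + 5 = 10 ≤ 11, interest score 11 + 17 = 28.
Graphics + Crypto: credit hours 6 + 5 = 11 ≤ 11, interest score 8 + 17 = 25.
Networks + Crypto: credit hours 3 + 5 = 8 ≤ 11, interest score 5 + 17 = 22.
Best is Algorithms and Crypto with total interest score 28.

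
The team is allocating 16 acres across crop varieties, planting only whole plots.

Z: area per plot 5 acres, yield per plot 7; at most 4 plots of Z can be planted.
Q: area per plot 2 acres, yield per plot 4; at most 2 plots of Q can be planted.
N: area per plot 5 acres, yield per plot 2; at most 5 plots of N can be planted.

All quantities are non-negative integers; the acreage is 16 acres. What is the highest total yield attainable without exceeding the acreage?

22

Q has the best ratio (4/2); taking only Q gives at most 2×4 = 8 (stopped by the supply cap of 2).
Mixing does better — 2×Z and 2×Q: area 14 ≤ 16, yield 2·7 + 2·4 = 22.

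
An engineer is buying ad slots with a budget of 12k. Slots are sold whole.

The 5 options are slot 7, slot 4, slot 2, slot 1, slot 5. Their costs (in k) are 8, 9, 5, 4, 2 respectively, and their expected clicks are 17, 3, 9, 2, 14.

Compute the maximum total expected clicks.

Allowing fractional choices, the relaxed optimum would be about 34.6, but ad slots are indivisible.
slot 2 + slot 1 + slot 5: cost 5 + 4 + 2 = 11 ≤ 12, expected clicks 9 + 2 + 14 = 25.
slot 7 + slot 5: cost 8 + 2 = 10 ≤ 12, expected clicks 17 + 14 = 31.
Best is slot 7 and slot 5 with total expected clicks 31.

31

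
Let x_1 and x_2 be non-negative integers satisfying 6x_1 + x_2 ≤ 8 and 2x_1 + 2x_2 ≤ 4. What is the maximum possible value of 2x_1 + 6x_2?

12

(x_1,x_2)=(0,2): 6·0+1·2=2≤8, 2·0+2·2=4≤4, objective 12.
(x_1,x_2)=(1,1): 6·1+1·1=7≤8, 2·1+2·1=4≤4, objective 8.
(x_1,x_2)=(0,1): 6·0+1·1=1≤8, 2·0+2·1=2≤4, objective 6.
No feasible integer point exceeds 12.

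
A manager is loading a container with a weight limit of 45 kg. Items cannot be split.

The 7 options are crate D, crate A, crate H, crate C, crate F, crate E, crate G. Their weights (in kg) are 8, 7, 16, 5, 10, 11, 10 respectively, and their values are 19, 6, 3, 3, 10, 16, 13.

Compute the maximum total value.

61

This is an integer program with binary decision variables.
crate D + crate F + crate E + crate G: weight 8 + 10 + 11 + 10 = 39 ≤ 45, value 19 + 10 + 16 + 13 = 58.
crate D + crate C + crate F + crate E + crate G: weight 8 + 5 + 10 + 11 + 10 = 44 ≤ 45, value 19 + 3 + 10 + 16 + 13 = 61.
crate D + crate A + crate C + crate E + crate G: weight 8 + 7 + 5 + 11 + 10 = 41 ≤ 45, value 19 + 6 + 3 + 16 + 13 = 57.
Best is crate D, crate C, crate F, crate E, and crate G with total value 61.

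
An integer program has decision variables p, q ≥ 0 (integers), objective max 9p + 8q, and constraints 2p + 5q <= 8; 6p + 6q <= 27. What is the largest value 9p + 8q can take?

(p,q)=(4,0): 2·4+5·0=8≤8, 6·4+6·0=24≤27, objective 36.
(p,q)=(3,0): 2·3+5·0=6≤8, 6·3+6·0=18≤27, objective 27.
No feasible integer point exceeds 36.

36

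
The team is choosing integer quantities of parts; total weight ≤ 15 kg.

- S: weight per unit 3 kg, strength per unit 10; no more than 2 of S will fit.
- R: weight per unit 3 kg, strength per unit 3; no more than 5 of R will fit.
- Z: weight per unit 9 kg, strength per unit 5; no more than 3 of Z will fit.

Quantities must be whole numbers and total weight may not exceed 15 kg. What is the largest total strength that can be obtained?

S has the best ratio (10/3); taking only S gives at most 2×10 = 20 (stopped by the supply cap of 2).
Mixing does better — 2×S and 3×R: weight 15 ≤ 15, strength 2·10 + 3·3 = 29.

29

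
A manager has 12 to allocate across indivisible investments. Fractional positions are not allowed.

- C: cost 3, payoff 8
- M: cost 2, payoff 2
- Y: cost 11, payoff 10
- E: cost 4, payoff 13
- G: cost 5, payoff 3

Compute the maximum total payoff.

Take C, E, and G: cost 3 + 4 + 5 = 12 ≤ 12, payoff 8 + 13 + 3 = 24.
No other feasible combination does better.

24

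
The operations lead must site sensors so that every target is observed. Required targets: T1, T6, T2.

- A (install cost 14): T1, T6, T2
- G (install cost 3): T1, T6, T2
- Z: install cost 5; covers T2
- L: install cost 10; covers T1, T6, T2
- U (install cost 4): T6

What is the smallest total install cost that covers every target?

G alone covers T1, T6, T2 — every target.
Total install cost: 3.
No cover costs less than 3.

3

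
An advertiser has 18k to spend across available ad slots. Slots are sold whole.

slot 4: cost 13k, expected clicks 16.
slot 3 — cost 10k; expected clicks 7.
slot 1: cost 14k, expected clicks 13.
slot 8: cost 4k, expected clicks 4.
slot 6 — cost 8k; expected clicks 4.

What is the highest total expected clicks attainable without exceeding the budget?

Treat it as a binary knapsack problem.
Take slot 4 and slot 8: cost 13 + 4 = 17 ≤ 18, expected clicks 16 + 4 = 20.
No other feasible combination does better.

20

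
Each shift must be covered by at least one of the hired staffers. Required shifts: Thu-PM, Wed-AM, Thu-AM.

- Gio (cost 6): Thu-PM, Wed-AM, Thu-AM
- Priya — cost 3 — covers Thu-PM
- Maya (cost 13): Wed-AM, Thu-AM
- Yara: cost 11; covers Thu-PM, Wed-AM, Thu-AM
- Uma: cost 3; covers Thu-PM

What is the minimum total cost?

Gio alone covers Thu-PM, Wed-AM, Thu-AM — every shift.
Total cost: 6.
No cover costs less than 6.

6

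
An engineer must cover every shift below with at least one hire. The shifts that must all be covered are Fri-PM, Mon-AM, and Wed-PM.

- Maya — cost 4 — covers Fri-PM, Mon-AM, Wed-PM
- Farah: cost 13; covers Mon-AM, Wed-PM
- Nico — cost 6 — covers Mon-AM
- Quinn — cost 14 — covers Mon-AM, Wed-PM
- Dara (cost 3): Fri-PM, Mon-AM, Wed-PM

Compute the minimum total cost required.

Dara alone covers Fri-PM, Mon-AM, Wed-PM — every shift.
Total cost: 3.

3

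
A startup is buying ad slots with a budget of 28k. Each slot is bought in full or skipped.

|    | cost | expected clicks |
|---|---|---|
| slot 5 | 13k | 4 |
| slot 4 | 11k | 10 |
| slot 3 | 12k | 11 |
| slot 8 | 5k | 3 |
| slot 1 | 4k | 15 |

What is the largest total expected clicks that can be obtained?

36

Treat it as a binary knapsack problem.
Allowing fractional choices, the relaxed optimum would be about 36.6, but ad slots are indivisible.
slot 4 + slot 3 + slot 1: cost 11 + 12 + 4 = 27 ≤ 28, expected clicks 10 + 11 + 15 = 36.
slot 3 + slot 8 + slot 1: cost 12 + 5 + 4 = 21 ≤ 28, expected clicks 11 + 3 + 15 = 29.
Best is slot 4, slot 3, and slot 1 with total expected clicks 36.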